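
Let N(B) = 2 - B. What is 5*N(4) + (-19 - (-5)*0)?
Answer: -29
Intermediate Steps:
5*N(4) + (-19 - (-5)*0) = 5*(2 - 1*4) + (-19 - (-5)*0) = 5*(2 - 4) + (-19 - 1*0) = 5*(-2) + (-19 + 0) = -10 - 19 = -29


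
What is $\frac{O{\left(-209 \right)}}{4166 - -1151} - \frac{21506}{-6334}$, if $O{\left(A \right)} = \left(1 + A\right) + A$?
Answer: $\frac{55853062}{16838939} \approx 3.3169$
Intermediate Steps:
$O{\left(A \right)} = 1 + 2 A$
$\frac{O{\left(-209 \right)}}{4166 - -1151} - \frac{21506}{-6334} = \frac{1 + 2 \left(-209\right)}{4166 - -1151} - \frac{21506}{-6334} = \frac{1 - 418}{4166 + 1151} - - \frac{10753}{3167} = - \frac{417}{5317} + \frac{10753}{3167} = \frac{55853062}{16838939}$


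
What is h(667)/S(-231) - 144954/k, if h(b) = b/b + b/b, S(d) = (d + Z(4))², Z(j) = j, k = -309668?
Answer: 3734977001/7978441186 ≈ 0.46813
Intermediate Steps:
S(d) = (4 + d)² (S(d) = (d + 4)² = (4 + d)²)
h(b) = 2 (h(b) = 1 + 1 = 2)
h(667)/S(-231) - 144954/k = 2/((4 - 231)²) - 144954/(-309668) = 2/((-227)²) - 144954*(-1/309668) = 2/51529 + 72477/154834 = 3734977001/7978441186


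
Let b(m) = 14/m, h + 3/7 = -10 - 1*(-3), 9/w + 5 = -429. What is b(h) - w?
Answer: -5258/2821 ≈ -1.8639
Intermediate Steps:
w = -9/434 (w = 9/(-5 - 429) = 9/(-434) = 9*(-1/434) = -9/434 ≈ -0.020737)
h = -52/7 (h = -3/7 + (-10 - 1*(-3)) = -3/7 + (-10 + 3) = -3/7 - 7 = -52/7 ≈ -7.4286)
b(h) - w = 14/(-52/7) - 1*(-9/434) = 14*(-7/52) + 9/434 = -49/26 + 9/434 = -5258/2821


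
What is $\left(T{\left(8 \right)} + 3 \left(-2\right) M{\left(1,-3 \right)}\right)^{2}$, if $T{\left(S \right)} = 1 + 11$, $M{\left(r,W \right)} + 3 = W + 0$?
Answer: $2304$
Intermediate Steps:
$M{\left(r,W \right)} = -3 + W$ ($M{\left(r,W \right)} = -3 + \left(W + 0\right) = -3 + W$)
$T{\left(S \right)} = 12$
$\left(T{\left(8 \right)} + 3 \left(-2\right) M{\left(1,-3 \right)}\right)^{2} = \left(12 + 3 \left(-2\right) \left(-3 - 3\right)\right)^{2} = \left(12 - -36\right)^{2} = \left(12 + 36\right)^{2} = 48^{2} = 2304$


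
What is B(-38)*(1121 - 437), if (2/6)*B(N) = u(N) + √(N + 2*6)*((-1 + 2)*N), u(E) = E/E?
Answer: 2052 - 77976*I*√26 ≈ 2052.0 - 3.976e+5*I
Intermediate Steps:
u(E) = 1
B(N) = 3 + 3*N*√(12 + N) (B(N) = 3*(1 + √(N + 2*6)*((-1 + 2)*N)) = 3*(1 + √(N + 12)*(1*N)) = 3*(1 + √(12 + N)*N) = 3*(1 + N*√(12 + N)) = 3 + 3*N*√(12 + N))
B(-38)*(1121 - 437) = (3 + 3*(-38)*√(12 - 38))*(1121 - 437) = (3 + 3*(-38)*√(-26))*684 = (3 + 3*(-38)*(I*√26))*684 = (3 - 114*I*√26)*684 = 2052 - 77976*I*√26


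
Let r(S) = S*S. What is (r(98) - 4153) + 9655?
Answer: 15106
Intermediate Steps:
r(S) = S²
(r(98) - 4153) + 9655 = (98² - 4153) + 9655 = (9604 - 4153) + 9655 = 5451 + 9655 = 15106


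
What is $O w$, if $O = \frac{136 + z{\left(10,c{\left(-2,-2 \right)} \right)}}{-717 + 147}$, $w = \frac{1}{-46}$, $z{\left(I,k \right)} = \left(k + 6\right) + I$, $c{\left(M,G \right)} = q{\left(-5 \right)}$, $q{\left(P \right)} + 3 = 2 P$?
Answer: $\frac{139}{26220} \approx 0.0053013$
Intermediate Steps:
$q{\left(P \right)} = -3 + 2 P$
$c{\left(M,G \right)} = -13$ ($c{\left(M,G \right)} = -3 + 2 \left(-5\right) = -3 - 10 = -13$)
$z{\left(I,k \right)} = 6 + I + k$ ($z{\left(I,k \right)} = \left(6 + k\right) + I = 6 + I + k$)
$w = - \frac{1}{46} \approx -0.021739$
$O = - \frac{139}{570}$ ($O = \frac{136 + \left(6 + 10 - 13\right)}{-717 + 147} = \frac{136 + 3}{-570} = 139 \left(- \frac{1}{570}\right) = - \frac{139}{570} \approx -0.24386$)
$O w = \left(- \frac{139}{570}\right) \left(- \frac{1}{46}\right) = \frac{139}{26220}$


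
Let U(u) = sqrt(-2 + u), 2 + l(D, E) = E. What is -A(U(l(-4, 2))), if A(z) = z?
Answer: -I*sqrt(2) ≈ -1.4142*I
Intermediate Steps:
l(D, E) = -2 + E
-A(U(l(-4, 2))) = -sqrt(-2 + (-2 + 2)) = -sqrt(-2 + 0) = -sqrt(-2) = -I*sqrt(2)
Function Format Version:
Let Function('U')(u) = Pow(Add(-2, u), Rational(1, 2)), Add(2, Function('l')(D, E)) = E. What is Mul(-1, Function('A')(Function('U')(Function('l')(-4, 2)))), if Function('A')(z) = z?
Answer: Mul(-1, I, Pow(2, Rational(1, 2))) ≈ Mul(-1.4142, I)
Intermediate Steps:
Function('l')(D, E) = Add(-2, E)
Mul(-1, Function('A')(Function('U')(Function('l')(-4, 2)))) = Mul(-1, Pow(Add(-2, Add(-2, 2)), Rational(1, 2))) = Mul(-1, Pow(Add(-2, 0), Rational(1, 2))) = Mul(-1, Pow(-2, Rational(1, 2))) = Mul(-1, Mul(I, Pow(2, Rational(1, 2)))) = Mul(-1, I, Pow(2, Rational(1, 2)))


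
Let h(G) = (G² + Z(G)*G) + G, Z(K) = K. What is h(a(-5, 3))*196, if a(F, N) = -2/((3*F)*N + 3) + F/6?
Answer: 88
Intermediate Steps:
a(F, N) = -2/(3 + 3*F*N) + F/6 (a(F, N) = -2/(3*F*N + 3) + F*(⅙) = -2/(3 + 3*F*N) + F/6)
h(G) = G + 2*G² (h(G) = (G² + G*G) + G = (G² + G²) + G = 2*G² + G = G + 2*G²)
h(a(-5, 3))*196 = (((-4 - 5 + 3*(-5)²)/(6*(1 - 5*3)))*(1 + 2*((-4 - 5 + 3*(-5)²)/(6*(1 - 5*3)))))*196 = (((-4 - 5 + 3*25)/(6*(1 - 15)))*(1 + 2*((-4 - 5 + 3*25)/(6*(1 - 15)))))*196 = (((⅙)*(-4 - 5 + 75)/(-14))*(1 + 2*((⅙)*(-4 - 5 + 75)/(-14))))*196 = (((⅙)*(-1/14)*66)*(1 + 2*((⅙)*(-1/14)*66)))*196 = -11*(1 + 2*(-11/14))/14*196 = -11*(1 - 11/7)/14*196 = -11/14*(-4/7)*196 = (22/49)*196 = 88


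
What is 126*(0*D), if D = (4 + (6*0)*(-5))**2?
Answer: 0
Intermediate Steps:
D = 16 (D = (4 + 0*(-5))**2 = (4 + 0)**2 = 4**2 = 16)
126*(0*D) = 126*(0*16) = 126*0 = 0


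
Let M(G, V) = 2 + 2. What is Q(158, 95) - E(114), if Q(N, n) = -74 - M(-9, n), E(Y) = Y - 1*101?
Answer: -91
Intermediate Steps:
E(Y) = -101 + Y (E(Y) = Y - 101 = -101 + Y)
M(G, V) = 4
Q(N, n) = -78 (Q(N, n) = -74 - 1*4 = -74 - 4 = -78)
Q(158, 95) - E(114) = -78 - (-101 + 114) = -78 - 1*13 = -78 - 13 = -91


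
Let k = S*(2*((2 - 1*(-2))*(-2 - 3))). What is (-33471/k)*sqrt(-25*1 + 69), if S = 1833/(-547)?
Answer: -6102879*sqrt(11)/12220 ≈ -1656.4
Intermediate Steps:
S = -1833/547 (S = 1833*(-1/547) = -1833/547 ≈ -3.3510)
k = 73320/547 (k = -3666*(2 - 1*(-2))*(-2 - 3)/547 = -3666*(2 + 2)*(-5)/547 = -3666*4*(-5)/547 = -3666*(-20)/547 = -1833/547*(-40) = 73320/547 ≈ 134.04)
(-33471/k)*sqrt(-25*1 + 69) = (-33471/73320/547)*sqrt(-25*1 + 69) = (-33471*547/73320)*sqrt(-25 + 69) = -6102879*sqrt(11)/12220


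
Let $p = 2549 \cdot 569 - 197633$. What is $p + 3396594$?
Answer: $4649342$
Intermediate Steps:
$p = 1252748$ ($p = 1450381 - 197633 = 1252748$)
$p + 3396594 = 1252748 + 3396594 = 4649342$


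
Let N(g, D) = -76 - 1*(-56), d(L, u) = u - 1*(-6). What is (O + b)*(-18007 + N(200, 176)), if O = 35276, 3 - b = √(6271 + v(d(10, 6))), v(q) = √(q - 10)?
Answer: -635974533 + 18027*√(6271 + √2) ≈ -6.3455e+8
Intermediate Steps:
d(L, u) = 6 + u (d(L, u) = u + 6 = 6 + u)
v(q) = √(-10 + q)
N(g, D) = -20 (N(g, D) = -76 + 56 = -20)
b = 3 - √(6271 + √2) (b = 3 - √(6271 + √(-10 + (6 + 6))) = 3 - √(6271 + √(-10 + 12)) = 3 - √(6271 + √2) ≈ -76.199)
(O + b)*(-18007 + N(200, 176)) = (35276 + (3 - √(6271 + √2)))*(-18007 - 20) = (35279 - √(6271 + √2))*(-18027) = -635974533 + 18027*√(6271 + √2)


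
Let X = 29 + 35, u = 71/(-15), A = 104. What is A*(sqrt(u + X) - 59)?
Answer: -6136 + 104*sqrt(13335)/15 ≈ -5335.4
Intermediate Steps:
u = -71/15 (u = 71*(-1/15) = -71/15 ≈ -4.7333)
X = 64
A*(sqrt(u + X) - 59) = 104*(sqrt(-71/15 + 64) - 59) = 104*(sqrt(889/15) - 59) = 104*(sqrt(13335)/15 - 59) = 104*(-59 + sqrt(13335)/15) = -6136 + 104*sqrt(13335)/15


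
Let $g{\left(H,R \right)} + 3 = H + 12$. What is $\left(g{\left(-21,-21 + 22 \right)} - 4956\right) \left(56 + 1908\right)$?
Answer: $-9757152$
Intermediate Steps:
$g{\left(H,R \right)} = 9 + H$ ($g{\left(H,R \right)} = -3 + \left(H + 12\right) = -3 + \left(12 + H\right) = 9 + H$)
$\left(g{\left(-21,-21 + 22 \right)} - 4956\right) \left(56 + 1908\right) = \left(\left(9 - 21\right) - 4956\right) \left(56 + 1908\right) = \left(-12 - 4956\right) 1964 = \left(-4968\right) 1964 = -9757152$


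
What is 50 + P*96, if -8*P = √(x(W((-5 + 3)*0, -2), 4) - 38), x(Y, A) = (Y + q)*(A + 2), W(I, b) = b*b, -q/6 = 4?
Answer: 50 - 12*I*√158 ≈ 50.0 - 150.84*I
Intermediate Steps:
q = -24 (q = -6*4 = -24)
W(I, b) = b²
x(Y, A) = (-24 + Y)*(2 + A) (x(Y, A) = (Y - 24)*(A + 2) = (-24 + Y)*(2 + A))
P = -I*√158/8 (P = -√((-48 - 24*4 + 2*(-2)² + 4*(-2)²) - 38)/8 = -√((-48 - 96 + 2*4 + 4*4) - 38)/8 = -√((-48 - 96 + 8 + 16) - 38)/8 = -√(-120 - 38)/8 = -I*√158/8 ≈ -1.5712*I)
50 + P*96 = 50 - I*√158/8*96 = 50 - 12*I*√158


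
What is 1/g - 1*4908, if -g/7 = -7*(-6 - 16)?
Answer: -5290825/1078 ≈ -4908.0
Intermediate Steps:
g = -1078 (g = -(-49)*(-6 - 16) = -(-49)*(-22) = -7*154 = -1078)
1/g - 1*4908 = 1/(-1078) - 1*4908 = -1/1078 - 4908 = -5290825/1078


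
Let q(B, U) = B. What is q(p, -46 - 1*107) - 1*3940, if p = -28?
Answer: -3968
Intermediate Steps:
q(p, -46 - 1*107) - 1*3940 = -28 - 1*3940 = -28 - 3940 = -3968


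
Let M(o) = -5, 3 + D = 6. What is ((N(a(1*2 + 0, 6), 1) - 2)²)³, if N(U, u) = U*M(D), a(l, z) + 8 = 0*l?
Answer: 3010936384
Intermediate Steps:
D = 3 (D = -3 + 6 = 3)
a(l, z) = -8 (a(l, z) = -8 + 0*l = -8 + 0 = -8)
N(U, u) = -5*U (N(U, u) = U*(-5) = -5*U)
((N(a(1*2 + 0, 6), 1) - 2)²)³ = ((-5*(-8) - 2)²)³ = ((40 - 2)²)³ = (38²)³ = 1444³ = 3010936384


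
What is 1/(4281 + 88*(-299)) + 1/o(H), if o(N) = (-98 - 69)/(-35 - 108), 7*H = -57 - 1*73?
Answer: 3150266/3679177 ≈ 0.85624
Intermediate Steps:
H = -130/7 (H = (-57 - 1*73)/7 = (-57 - 73)/7 = (⅐)*(-130) = -130/7 ≈ -18.571)
o(N) = 167/143 (o(N) = -167/(-143) = -167*(-1/143) = 167/143)
1/(4281 + 88*(-299)) + 1/o(H) = 1/(4281 + 88*(-299)) + 1/(167/143) = 1/(4281 - 26312) + 143/167 = 1/(-22031) + 143/167 = -1/22031 + 143/167 = 3150266/3679177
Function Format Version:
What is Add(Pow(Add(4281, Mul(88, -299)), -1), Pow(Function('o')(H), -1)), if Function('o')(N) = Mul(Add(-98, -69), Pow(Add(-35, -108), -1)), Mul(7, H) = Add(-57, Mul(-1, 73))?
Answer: Rational(3150266, 3679177) ≈ 0.85624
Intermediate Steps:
H = Rational(-130, 7) (H = Mul(Rational(1, 7), Add(-57, Mul(-1, 73))) = Mul(Rational(1, 7), Add(-57, -73)) = Mul(Rational(1, 7), -130) = Rational(-130, 7) ≈ -18.571)
Function('o')(N) = Rational(167, 143) (Function('o')(N) = Mul(-167, Pow(-143, -1)) = Mul(-167, Rational(-1, 143)) = Rational(167, 143))
Add(Pow(Add(4281, Mul(88, -299)), -1), Pow(Function('o')(H), -1)) = Add(Pow(Add(4281, Mul(88, -299)), -1), Pow(Rational(167, 143), -1)) = Add(Pow(Add(4281, -26312), -1), Rational(143, 167)) = Add(Pow(-22031, -1), Rational(143, 167)) = Add(Rational(-1, 22031), Rational(143, 167)) = Rational(3150266, 3679177)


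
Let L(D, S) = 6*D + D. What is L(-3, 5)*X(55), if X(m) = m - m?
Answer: 0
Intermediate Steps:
X(m) = 0
L(D, S) = 7*D
L(-3, 5)*X(55) = (7*(-3))*0 = -21*0 = 0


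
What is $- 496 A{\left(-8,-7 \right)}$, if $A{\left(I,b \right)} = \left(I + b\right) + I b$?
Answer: $-20336$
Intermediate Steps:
$A{\left(I,b \right)} = I + b + I b$
$- 496 A{\left(-8,-7 \right)} = - 496 \left(-8 - 7 - -56\right) = - 496 \left(-8 - 7 + 56\right) = \left(-496\right) 41 = -20336$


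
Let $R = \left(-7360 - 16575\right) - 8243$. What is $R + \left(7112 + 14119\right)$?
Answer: $-10947$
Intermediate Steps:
$R = -32178$ ($R = -23935 - 8243 = -32178$)
$R + \left(7112 + 14119\right) = -32178 + \left(7112 + 14119\right) = -32178 + 21231 = -10947$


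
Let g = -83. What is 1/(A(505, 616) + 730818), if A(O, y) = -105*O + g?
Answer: 1/677710 ≈ 1.4756e-6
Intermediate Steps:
A(O, y) = -83 - 105*O (A(O, y) = -105*O - 83 = -83 - 105*O)
1/(A(505, 616) + 730818) = 1/((-83 - 105*505) + 730818) = 1/((-83 - 53025) + 730818) = 1/(-53108 + 730818) = 1/677710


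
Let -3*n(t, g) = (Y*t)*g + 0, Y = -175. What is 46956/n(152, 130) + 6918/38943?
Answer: 26930647/123319500 ≈ 0.21838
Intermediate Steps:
n(t, g) = 175*g*t/3 (n(t, g) = -((-175*t)*g + 0)/3 = -(-175*g*t + 0)/3 = -(-175)*g*t/3 = 175*g*t/3)
46956/n(152, 130) + 6918/38943 = 46956/(((175/3)*130*152)) + 6918/38943 = 46956/(3458000/3) + 6918*(1/38943) = 46956*(3/3458000) + 2306/12981 = 387/9500 + 2306/12981 = 26930647/123319500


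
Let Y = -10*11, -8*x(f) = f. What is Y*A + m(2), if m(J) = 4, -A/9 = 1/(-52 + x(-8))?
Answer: -262/17 ≈ -15.412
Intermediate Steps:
x(f) = -f/8
A = 3/17 (A = -9/(-52 - 1/8*(-8)) = -9/(-52 + 1) = -9/(-51) = -9*(-1/51) = 3/17 ≈ 0.17647)
Y = -110
Y*A + m(2) = -110*3/17 + 4 = -330/17 + 4 = -262/17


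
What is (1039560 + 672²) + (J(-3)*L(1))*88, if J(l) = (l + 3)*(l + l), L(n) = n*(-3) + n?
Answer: 1491144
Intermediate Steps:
L(n) = -2*n (L(n) = -3*n + n = -2*n)
J(l) = 2*l*(3 + l) (J(l) = (3 + l)*(2*l) = 2*l*(3 + l))
(1039560 + 672²) + (J(-3)*L(1))*88 = (1039560 + 672²) + ((2*(-3)*(3 - 3))*(-2*1))*88 = (1039560 + 451584) + ((2*(-3)*0)*(-2))*88 = 1491144 + (0*(-2))*88 = 1491144 + 0*88 = 1491144 + 0 = 1491144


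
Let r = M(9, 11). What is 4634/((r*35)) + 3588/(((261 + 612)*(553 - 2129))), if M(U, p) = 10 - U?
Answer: 75899453/573270 ≈ 132.40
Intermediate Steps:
r = 1 (r = 10 - 1*9 = 10 - 9 = 1)
4634/((r*35)) + 3588/(((261 + 612)*(553 - 2129))) = 4634/((1*35)) + 3588/(((261 + 612)*(553 - 2129))) = 4634/35 + 3588/((873*(-1576))) = 4634*(1/35) + 3588/(-1375848) = 662/5 + 3588*(-1/1375848) = 662/5 - 299/114654 = 75899453/573270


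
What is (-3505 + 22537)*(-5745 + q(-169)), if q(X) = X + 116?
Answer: -110347536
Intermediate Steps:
q(X) = 116 + X
(-3505 + 22537)*(-5745 + q(-169)) = (-3505 + 22537)*(-5745 + (116 - 169)) = 19032*(-5745 - 53) = 19032*(-5798) = -110347536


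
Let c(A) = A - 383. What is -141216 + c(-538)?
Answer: -142137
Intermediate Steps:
c(A) = -383 + A
-141216 + c(-538) = -141216 + (-383 - 538) = -141216 - 921 = -142137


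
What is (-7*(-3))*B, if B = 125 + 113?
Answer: 4998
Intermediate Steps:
B = 238
(-7*(-3))*B = -7*(-3)*238 = 21*238 = 4998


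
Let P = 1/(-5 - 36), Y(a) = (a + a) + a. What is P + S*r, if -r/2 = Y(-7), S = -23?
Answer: -39607/41 ≈ -966.02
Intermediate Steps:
Y(a) = 3*a (Y(a) = 2*a + a = 3*a)
r = 42 (r = -6*(-7) = -2*(-21) = 42)
P = -1/41 (P = 1/(-41) = -1/41 ≈ -0.024390)
P + S*r = -1/41 - 23*42 = -1/41 - 966 = -39607/41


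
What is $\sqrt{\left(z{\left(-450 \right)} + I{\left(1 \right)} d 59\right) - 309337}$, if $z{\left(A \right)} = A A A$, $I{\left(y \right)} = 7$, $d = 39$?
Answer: $i \sqrt{91418230} \approx 9561.3 i$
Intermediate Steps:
$z{\left(A \right)} = A^{3}$ ($z{\left(A \right)} = A^{2} A = A^{3}$)
$\sqrt{\left(z{\left(-450 \right)} + I{\left(1 \right)} d 59\right) - 309337} = \sqrt{\left(\left(-450\right)^{3} + 7 \cdot 39 \cdot 59\right) - 309337} = \sqrt{\left(-91125000 + 273 \cdot 59\right) - 309337} = \sqrt{\left(-91125000 + 16107\right) - 309337} = \sqrt{-91108893 - 309337} = \sqrt{-91418230} = i \sqrt{91418230}$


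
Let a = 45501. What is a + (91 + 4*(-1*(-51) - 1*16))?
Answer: 45732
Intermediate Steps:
a + (91 + 4*(-1*(-51) - 1*16)) = 45501 + (91 + 4*(-1*(-51) - 1*16)) = 45501 + (91 + 4*(51 - 16)) = 45501 + (91 + 4*35) = 45501 + (91 + 140) = 45501 + 231 = 45732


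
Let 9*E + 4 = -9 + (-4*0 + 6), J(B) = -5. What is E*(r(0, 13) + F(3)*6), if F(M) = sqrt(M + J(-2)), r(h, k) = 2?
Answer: -14/9 - 14*I*sqrt(2)/3 ≈ -1.5556 - 6.5997*I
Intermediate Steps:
F(M) = sqrt(-5 + M) (F(M) = sqrt(M - 5) = sqrt(-5 + M))
E = -7/9 (E = -4/9 + (-9 + (-4*0 + 6))/9 = -4/9 + (-9 + (0 + 6))/9 = -4/9 + (-9 + 6)/9 = -4/9 + (1/9)*(-3) = -4/9 - 1/3 = -7/9 ≈ -0.77778)
E*(r(0, 13) + F(3)*6) = -7*(2 + sqrt(-5 + 3)*6)/9 = -7*(2 + sqrt(-2)*6)/9 = -7*(2 + (I*sqrt(2))*6)/9 = -7*(2 + 6*I*sqrt(2))/9 = -14/9 - 14*I*sqrt(2)/3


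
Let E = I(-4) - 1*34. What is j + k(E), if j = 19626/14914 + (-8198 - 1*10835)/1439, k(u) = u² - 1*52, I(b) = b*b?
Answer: 2790921282/10730623 ≈ 260.09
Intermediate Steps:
I(b) = b²
E = -18 (E = (-4)² - 1*34 = 16 - 34 = -18)
k(u) = -52 + u² (k(u) = u² - 52 = -52 + u²)
j = -127808174/10730623 (j = 19626*(1/14914) + (-8198 - 10835)*(1/1439) = 9813/7457 - 19033*1/1439 = 9813/7457 - 19033/1439 = -127808174/10730623 ≈ -11.911)
j + k(E) = -127808174/10730623 + (-52 + (-18)²) = -127808174/10730623 + (-52 + 324) = -127808174/10730623 + 272 = 2790921282/10730623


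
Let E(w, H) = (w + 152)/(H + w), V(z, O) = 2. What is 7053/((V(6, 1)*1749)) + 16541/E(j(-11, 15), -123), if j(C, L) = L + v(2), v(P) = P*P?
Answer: -2005425803/199386 ≈ -10058.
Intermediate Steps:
v(P) = P²
j(C, L) = 4 + L (j(C, L) = L + 2² = L + 4 = 4 + L)
E(w, H) = (152 + w)/(H + w)
7053/((V(6, 1)*1749)) + 16541/E(j(-11, 15), -123) = 7053/((2*1749)) + 16541/(((152 + (4 + 15))/(-123 + (4 + 15)))) = 7053/3498 + 16541/(((152 + 19)/(-123 + 19))) = 7053*(1/3498) + 16541/((171/(-104))) = 2351/1166 + 16541/((-1/104*171)) = 2351/1166 + 16541/(-171/104) = 2351/1166 + 16541*(-104/171) = 2351/1166 - 1720264/171 = -2005425803/199386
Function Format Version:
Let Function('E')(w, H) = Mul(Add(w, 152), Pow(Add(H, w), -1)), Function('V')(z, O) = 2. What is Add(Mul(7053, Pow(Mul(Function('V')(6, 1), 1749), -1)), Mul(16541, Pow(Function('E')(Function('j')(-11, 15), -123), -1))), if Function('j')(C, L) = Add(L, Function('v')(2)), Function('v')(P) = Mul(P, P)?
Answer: Rational(-2005425803, 199386) ≈ -10058.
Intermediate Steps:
Function('v')(P) = Pow(P, 2)
Function('j')(C, L) = Add(4, L) (Function('j')(C, L) = Add(L, Pow(2, 2)) = Add(L, 4) = Add(4, L))
Function('E')(w, H) = Mul(Pow(Add(H, w), -1), Add(152, w)) (Function('E')(w, H) = Mul(Add(152, w), Pow(Add(H, w), -1)) = Mul(Pow(Add(H, w), -1), Add(152, w)))
Add(Mul(7053, Pow(Mul(Function('V')(6, 1), 1749), -1)), Mul(16541, Pow(Function('E')(Function('j')(-11, 15), -123), -1))) = Add(Mul(7053, Pow(Mul(2, 1749), -1)), Mul(16541, Pow(Mul(Pow(Add(-123, Add(4, 15)), -1), Add(152, Add(4, 15))), -1))) = Add(Mul(7053, Pow(3498, -1)), Mul(16541, Pow(Mul(Pow(Add(-123, 19), -1), Add(152, 19)), -1))) = Add(Mul(7053, Rational(1, 3498)), Mul(16541, Pow(Mul(Pow(-104, -1), 171), -1))) = Add(Rational(2351, 1166), Mul(16541, Pow(Mul(Rational(-1, 104), 171), -1))) = Add(Rational(2351, 1166), Mul(16541, Pow(Rational(-171, 104), -1))) = Add(Rational(2351, 1166), Mul(16541, Rational(-104, 171))) = Add(Rational(2351, 1166), Rational(-1720264, 171)) = Rational(-2005425803, 199386)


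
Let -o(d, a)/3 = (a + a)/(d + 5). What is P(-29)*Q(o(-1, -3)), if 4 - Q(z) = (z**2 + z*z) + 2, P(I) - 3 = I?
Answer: 1001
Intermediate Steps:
P(I) = 3 + I
o(d, a) = -6*a/(5 + d) (o(d, a) = -3*(a + a)/(d + 5) = -3*2*a/(5 + d) = -6*a/(5 + d))
Q(z) = 2 - 2*z**2 (Q(z) = 4 - ((z**2 + z*z) + 2) = 4 - ((z**2 + z**2) + 2) = 4 - (2*z**2 + 2) = 4 - (2 + 2*z**2) = 4 + (-2 - 2*z**2) = 2 - 2*z**2)
P(-29)*Q(o(-1, -3)) = (3 - 29)*(2 - 2*324/(5 - 1)**2) = -26*(2 - 2*(-6*(-3)/4)**2) = -26*(2 - 2*(-6*(-3)*1/4)**2) = -26*(2 - 2*(9/2)**2) = -26*(2 - 2*81/4) = -26*(2 - 81/2) = -26*(-77/2) = 1001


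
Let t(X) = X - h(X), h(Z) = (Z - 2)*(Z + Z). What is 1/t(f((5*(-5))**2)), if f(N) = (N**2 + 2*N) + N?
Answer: -1/308110537500 ≈ -3.2456e-12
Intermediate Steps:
h(Z) = 2*Z*(-2 + Z) (h(Z) = (-2 + Z)*(2*Z) = 2*Z*(-2 + Z))
f(N) = N**2 + 3*N
t(X) = X - 2*X*(-2 + X)
1/t(f((5*(-5))**2)) = 1/(((5*(-5))**2*(3 + (5*(-5))**2))*(5 - 2*(5*(-5))**2*(3 + (5*(-5))**2))) = 1/(((-25)**2*(3 + (-25)**2))*(5 - 2*(-25)**2*(3 + (-25)**2))) = 1/((625*(3 + 625))*(5 - 1250*(3 + 625))) = 1/((625*628)*(5 - 1250*628)) = 1/(392500*(5 - 2*392500)) = 1/(392500*(5 - 785000)) = 1/(392500*(-784995)) = 1/(-308110537500) = -1/308110537500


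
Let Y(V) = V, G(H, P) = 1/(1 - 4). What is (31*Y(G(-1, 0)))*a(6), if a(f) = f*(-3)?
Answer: 186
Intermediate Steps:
G(H, P) = -⅓ (G(H, P) = 1/(-3) = -⅓)
a(f) = -3*f
(31*Y(G(-1, 0)))*a(6) = (31*(-⅓))*(-3*6) = -31/3*(-18) = 186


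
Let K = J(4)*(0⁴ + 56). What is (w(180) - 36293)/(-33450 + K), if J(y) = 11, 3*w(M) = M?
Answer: 36233/32834 ≈ 1.1035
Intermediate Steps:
w(M) = M/3
K = 616 (K = 11*(0⁴ + 56) = 11*(0 + 56) = 11*56 = 616)
(w(180) - 36293)/(-33450 + K) = ((⅓)*180 - 36293)/(-33450 + 616) = (60 - 36293)/(-32834) = -36233*(-1/32834) = 36233/32834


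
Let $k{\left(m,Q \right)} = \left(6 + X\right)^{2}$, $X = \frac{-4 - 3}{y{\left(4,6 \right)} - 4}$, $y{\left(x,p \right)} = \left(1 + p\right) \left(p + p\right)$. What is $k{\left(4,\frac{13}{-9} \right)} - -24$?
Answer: $\frac{377329}{6400} \approx 58.958$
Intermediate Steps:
$y{\left(x,p \right)} = 2 p \left(1 + p\right)$ ($y{\left(x,p \right)} = \left(1 + p\right) 2 p = 2 p \left(1 + p\right)$)
$X = - \frac{7}{80}$ ($X = \frac{-4 - 3}{2 \cdot 6 \left(1 + 6\right) - 4} = - \frac{7}{2 \cdot 6 \cdot 7 - 4} = - \frac{7}{84 - 4} = - \frac{7}{80} \approx -0.0875$)
$k{\left(m,Q \right)} = \frac{223729}{6400}$ ($k{\left(m,Q \right)} = \left(6 - \frac{7}{80}\right)^{2} = \left(\frac{473}{80}\right)^{2} = \frac{223729}{6400}$)
$k{\left(4,\frac{13}{-9} \right)} - -24 = \frac{223729}{6400} - -24 = \frac{223729}{6400} + 24 = \frac{377329}{6400}$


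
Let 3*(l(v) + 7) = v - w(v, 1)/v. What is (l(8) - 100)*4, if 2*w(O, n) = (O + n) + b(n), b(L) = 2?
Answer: -1673/4 ≈ -418.25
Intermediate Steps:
w(O, n) = 1 + O/2 + n/2 (w(O, n) = ((O + n) + 2)/2 = (2 + O + n)/2 = 1 + O/2 + n/2)
l(v) = -7 + v/3 - (3/2 + v/2)/(3*v) (l(v) = -7 + (v - (1 + v/2 + (1/2)*1)/v)/3 = -7 + (v - (1 + v/2 + 1/2)/v)/3 = -7 + (v - (3/2 + v/2)/v)/3 = -7 + (v/3 - (3/2 + v/2)/(3*v)) = -7 + v/3 - (3/2 + v/2)/(3*v))
(l(8) - 100)*4 = ((-43/6 - 1/2/8 + (1/3)*8) - 100)*4 = ((-43/6 - 1/2*1/8 + 8/3) - 100)*4 = ((-43/6 - 1/16 + 8/3) - 100)*4 = (-73/16 - 100)*4 = -1673/16*4 = -1673/4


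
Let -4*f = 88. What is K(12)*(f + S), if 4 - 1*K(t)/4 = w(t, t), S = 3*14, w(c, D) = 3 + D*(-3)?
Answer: 2960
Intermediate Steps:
f = -22 (f = -1/4*88 = -22)
w(c, D) = 3 - 3*D
S = 42
K(t) = 4 + 12*t (K(t) = 16 - 4*(3 - 3*t) = 16 + (-12 + 12*t) = 4 + 12*t)
K(12)*(f + S) = (4 + 12*12)*(-22 + 42) = (4 + 144)*20 = 148*20 = 2960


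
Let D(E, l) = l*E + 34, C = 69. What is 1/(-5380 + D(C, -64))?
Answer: -1/9762 ≈ -0.00010244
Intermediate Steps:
D(E, l) = 34 + E*l (D(E, l) = E*l + 34 = 34 + E*l)
1/(-5380 + D(C, -64)) = 1/(-5380 + (34 + 69*(-64))) = 1/(-5380 + (34 - 4416)) = 1/(-5380 - 4382) = 1/(-9762) = -1/9762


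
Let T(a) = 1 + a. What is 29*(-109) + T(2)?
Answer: -3158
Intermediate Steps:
29*(-109) + T(2) = 29*(-109) + (1 + 2) = -3161 + 3 = -3158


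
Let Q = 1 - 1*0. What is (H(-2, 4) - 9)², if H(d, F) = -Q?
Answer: 100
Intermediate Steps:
Q = 1 (Q = 1 + 0 = 1)
H(d, F) = -1 (H(d, F) = -1*1 = -1)
(H(-2, 4) - 9)² = (-1 - 9)² = (-10)² = 100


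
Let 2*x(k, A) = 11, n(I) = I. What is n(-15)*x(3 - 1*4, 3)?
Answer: -165/2 ≈ -82.500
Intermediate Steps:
x(k, A) = 11/2 (x(k, A) = (½)*11 = 11/2)
n(-15)*x(3 - 1*4, 3) = -15*11/2 = -165/2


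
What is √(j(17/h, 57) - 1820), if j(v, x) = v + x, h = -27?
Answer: I*√142854/9 ≈ 41.996*I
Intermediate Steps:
√(j(17/h, 57) - 1820) = √((17/(-27) + 57) - 1820) = √((17*(-1/27) + 57) - 1820) = √((-17/27 + 57) - 1820) = √(1522/27 - 1820) = √(-47618/27) = I*√142854/9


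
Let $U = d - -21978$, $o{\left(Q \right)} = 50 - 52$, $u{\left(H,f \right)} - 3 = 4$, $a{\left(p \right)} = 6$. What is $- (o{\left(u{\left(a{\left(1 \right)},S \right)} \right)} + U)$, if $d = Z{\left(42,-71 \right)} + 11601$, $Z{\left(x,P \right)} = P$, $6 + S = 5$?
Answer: $-33506$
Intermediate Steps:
$S = -1$ ($S = -6 + 5 = -1$)
$u{\left(H,f \right)} = 7$ ($u{\left(H,f \right)} = 3 + 4 = 7$)
$o{\left(Q \right)} = -2$ ($o{\left(Q \right)} = 50 - 52 = -2$)
$d = 11530$ ($d = -71 + 11601 = 11530$)
$U = 33508$ ($U = 11530 - -21978 = 11530 + 21978 = 33508$)
$- (o{\left(u{\left(a{\left(1 \right)},S \right)} \right)} + U) = - (-2 + 33508) = \left(-1\right) 33506 = -33506$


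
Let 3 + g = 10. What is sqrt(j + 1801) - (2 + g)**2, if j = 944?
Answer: -81 + 3*sqrt(305) ≈ -28.607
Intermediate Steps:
g = 7 (g = -3 + 10 = 7)
sqrt(j + 1801) - (2 + g)**2 = sqrt(944 + 1801) - (2 + 7)**2 = sqrt(2745) - 1*9**2 = 3*sqrt(305) - 1*81 = 3*sqrt(305) - 81 = -81 + 3*sqrt(305)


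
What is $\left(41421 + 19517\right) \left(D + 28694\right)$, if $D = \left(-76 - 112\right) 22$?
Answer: $1496515404$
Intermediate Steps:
$D = -4136$ ($D = \left(-188\right) 22 = -4136$)
$\left(41421 + 19517\right) \left(D + 28694\right) = \left(41421 + 19517\right) \left(-4136 + 28694\right) = 60938 \cdot 24558 = 1496515404$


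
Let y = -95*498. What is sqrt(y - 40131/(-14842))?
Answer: I*sqrt(10421086022538)/14842 ≈ 217.5*I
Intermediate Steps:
y = -47310
sqrt(y - 40131/(-14842)) = sqrt(-47310 - 40131/(-14842)) = sqrt(-47310 - 40131*(-1/14842)) = sqrt(-47310 + 40131/14842) = sqrt(-702134889/14842) = I*sqrt(10421086022538)/14842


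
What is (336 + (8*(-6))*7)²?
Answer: 0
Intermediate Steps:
(336 + (8*(-6))*7)² = (336 - 48*7)² = (336 - 336)² = 0² = 0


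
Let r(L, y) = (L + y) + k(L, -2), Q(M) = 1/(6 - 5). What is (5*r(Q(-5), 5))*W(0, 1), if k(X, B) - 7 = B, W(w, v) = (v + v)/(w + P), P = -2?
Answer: -55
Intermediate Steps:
W(w, v) = 2*v/(-2 + w) (W(w, v) = (v + v)/(w - 2) = (2*v)/(-2 + w) = 2*v/(-2 + w))
Q(M) = 1 (Q(M) = 1/1 = 1)
k(X, B) = 7 + B
r(L, y) = 5 + L + y (r(L, y) = (L + y) + (7 - 2) = (L + y) + 5 = 5 + L + y)
(5*r(Q(-5), 5))*W(0, 1) = (5*(5 + 1 + 5))*(2*1/(-2 + 0)) = (5*11)*(2*1/(-2)) = 55*(2*1*(-½)) = 55*(-1) = -55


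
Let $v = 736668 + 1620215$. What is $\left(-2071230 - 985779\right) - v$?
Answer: $-5413892$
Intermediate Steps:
$v = 2356883$
$\left(-2071230 - 985779\right) - v = \left(-2071230 - 985779\right) - 2356883 = -3057009 - 2356883 = -5413892$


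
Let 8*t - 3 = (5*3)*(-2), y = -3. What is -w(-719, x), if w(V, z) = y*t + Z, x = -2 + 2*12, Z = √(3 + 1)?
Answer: -97/8 ≈ -12.125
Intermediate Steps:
Z = 2 (Z = √4 = 2)
t = -27/8 (t = 3/8 + ((5*3)*(-2))/8 = 3/8 + (15*(-2))/8 = 3/8 + (⅛)*(-30) = 3/8 - 15/4 = -27/8 ≈ -3.3750)
x = 22 (x = -2 + 24 = 22)
w(V, z) = 97/8 (w(V, z) = -3*(-27/8) + 2 = 81/8 + 2 = 97/8)
-w(-719, x) = -1*97/8 = -97/8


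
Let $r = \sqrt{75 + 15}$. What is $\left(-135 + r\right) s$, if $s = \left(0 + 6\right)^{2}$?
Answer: $-4860 + 108 \sqrt{10} \approx -4518.5$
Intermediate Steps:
$s = 36$ ($s = 6^{2} = 36$)
$r = 3 \sqrt{10}$ ($r = \sqrt{90} = 3 \sqrt{10} \approx 9.4868$)
$\left(-135 + r\right) s = \left(-135 + 3 \sqrt{10}\right) 36 = -4860 + 108 \sqrt{10}$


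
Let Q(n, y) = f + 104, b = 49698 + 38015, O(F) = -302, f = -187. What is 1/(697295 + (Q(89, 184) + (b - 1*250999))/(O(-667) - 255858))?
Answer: 256160/178619250569 ≈ 1.4341e-6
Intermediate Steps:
b = 87713
Q(n, y) = -83 (Q(n, y) = -187 + 104 = -83)
1/(697295 + (Q(89, 184) + (b - 1*250999))/(O(-667) - 255858)) = 1/(697295 + (-83 + (87713 - 1*250999))/(-302 - 255858)) = 1/(697295 + (-83 + (87713 - 250999))/(-256160)) = 1/(697295 + (-83 - 163286)*(-1/256160)) = 1/(697295 - 163369*(-1/256160)) = 1/(697295 + 163369/256160) = 1/(178619250569/256160) = 256160/178619250569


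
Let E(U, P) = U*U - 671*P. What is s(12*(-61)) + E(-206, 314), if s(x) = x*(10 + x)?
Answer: 360246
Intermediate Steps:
E(U, P) = U² - 671*P
s(12*(-61)) + E(-206, 314) = (12*(-61))*(10 + 12*(-61)) + ((-206)² - 671*314) = -732*(10 - 732) + (42436 - 210694) = -732*(-722) - 168258 = 528504 - 168258 = 360246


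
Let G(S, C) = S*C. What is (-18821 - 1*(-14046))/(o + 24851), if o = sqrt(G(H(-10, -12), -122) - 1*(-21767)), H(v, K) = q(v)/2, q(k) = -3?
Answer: -118663525/617550251 + 23875*sqrt(878)/617550251 ≈ -0.19101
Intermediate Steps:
H(v, K) = -3/2
G(S, C) = C*S
o = 5*sqrt(878) (o = sqrt(-122*(-3/2) - 1*(-21767)) = sqrt(183 + 21767) = sqrt(21950) = 5*sqrt(878) ≈ 148.16)
(-18821 - 1*(-14046))/(o + 24851) = (-18821 - 1*(-14046))/(5*sqrt(878) + 24851) = (-18821 + 14046)/(24851 + 5*sqrt(878)) = -4775/(24851 + 5*sqrt(878))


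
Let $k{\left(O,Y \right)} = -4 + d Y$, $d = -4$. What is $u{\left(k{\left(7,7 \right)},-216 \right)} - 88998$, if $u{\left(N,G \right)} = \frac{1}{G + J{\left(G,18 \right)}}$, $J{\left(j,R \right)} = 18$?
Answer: $- \frac{17621605}{198} \approx -88998.0$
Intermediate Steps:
$k{\left(O,Y \right)} = -4 - 4 Y$
$u{\left(N,G \right)} = \frac{1}{18 + G}$ ($u{\left(N,G \right)} = \frac{1}{G + 18} = \frac{1}{18 + G}$)
$u{\left(k{\left(7,7 \right)},-216 \right)} - 88998 = \frac{1}{18 - 216} - 88998 = \frac{1}{-198} - 88998 = - \frac{1}{198} - 88998 = - \frac{17621605}{198}$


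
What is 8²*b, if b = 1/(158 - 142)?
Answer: 4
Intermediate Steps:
b = 1/16 ≈ 0.062500
8²*b = 8²*(1/16) = 64*(1/16) = 4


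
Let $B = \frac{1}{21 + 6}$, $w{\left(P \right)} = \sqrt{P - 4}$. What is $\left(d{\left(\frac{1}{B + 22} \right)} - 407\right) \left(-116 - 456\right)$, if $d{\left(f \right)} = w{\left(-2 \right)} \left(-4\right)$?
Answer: $232804 + 2288 i \sqrt{6} \approx 2.328 \cdot 10^{5} + 5604.4 i$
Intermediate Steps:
$w{\left(P \right)} = \sqrt{-4 + P}$
$B = \frac{1}{27} \approx 0.037037$
$d{\left(f \right)} = - 4 i \sqrt{6}$ ($d{\left(f \right)} = \sqrt{-4 - 2} \left(-4\right) = \sqrt{-6} \left(-4\right) = i \sqrt{6} \left(-4\right) = - 4 i \sqrt{6}$)
$\left(d{\left(\frac{1}{B + 22} \right)} - 407\right) \left(-116 - 456\right) = \left(- 4 i \sqrt{6} - 407\right) \left(-116 - 456\right) = \left(-407 - 4 i \sqrt{6}\right) \left(-572\right) = 232804 + 2288 i \sqrt{6}$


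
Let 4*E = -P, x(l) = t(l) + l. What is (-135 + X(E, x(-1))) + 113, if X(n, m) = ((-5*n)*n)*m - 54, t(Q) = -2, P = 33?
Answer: 15119/16 ≈ 944.94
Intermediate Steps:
x(l) = -2 + l
E = -33/4 (E = (-1*33)/4 = (¼)*(-33) = -33/4 ≈ -8.2500)
X(n, m) = -54 - 5*m*n² (X(n, m) = (-5*n²)*m - 54 = -5*m*n² - 54 = -54 - 5*m*n²)
(-135 + X(E, x(-1))) + 113 = (-135 + (-54 - 5*(-2 - 1)*(-33/4)²)) + 113 = (-135 + (-54 - 5*(-3)*1089/16)) + 113 = (-135 + (-54 + 16335/16)) + 113 = (-135 + 15471/16) + 113 = 13311/16 + 113 = 15119/16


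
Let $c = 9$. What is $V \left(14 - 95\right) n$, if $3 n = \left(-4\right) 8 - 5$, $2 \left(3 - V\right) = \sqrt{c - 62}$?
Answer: $2997 - \frac{999 i \sqrt{53}}{2} \approx 2997.0 - 3636.4 i$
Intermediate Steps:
$V = 3 - \frac{i \sqrt{53}}{2}$ ($V = 3 - \frac{\sqrt{9 - 62}}{2} = 3 - \frac{\sqrt{-53}}{2} = 3 - \frac{i \sqrt{53}}{2} \approx 3.0 - 3.6401 i$)
$n = - \frac{37}{3}$ ($n = \frac{\left(-4\right) 8 - 5}{3} = \frac{-32 - 5}{3} = \frac{1}{3} \left(-37\right) = - \frac{37}{3} \approx -12.333$)
$V \left(14 - 95\right) n = \left(3 - \frac{i \sqrt{53}}{2}\right) \left(14 - 95\right) \left(- \frac{37}{3}\right) = \left(3 - \frac{i \sqrt{53}}{2}\right) \left(-81\right) \left(- \frac{37}{3}\right) = \left(-243 + \frac{81 i \sqrt{53}}{2}\right) \left(- \frac{37}{3}\right) = 2997 - \frac{999 i \sqrt{53}}{2}$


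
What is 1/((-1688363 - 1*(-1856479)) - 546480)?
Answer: -1/378364 ≈ -2.6430e-6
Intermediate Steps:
1/((-1688363 - 1*(-1856479)) - 546480) = 1/((-1688363 + 1856479) - 546480) = 1/(168116 - 546480) = 1/(-378364) = -1/378364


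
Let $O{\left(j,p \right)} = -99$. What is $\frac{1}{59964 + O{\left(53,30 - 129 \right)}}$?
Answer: $\frac{1}{59865} \approx 1.6704 \cdot 10^{-5}$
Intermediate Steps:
$\frac{1}{59964 + O{\left(53,30 - 129 \right)}} = \frac{1}{59964 - 99} = \frac{1}{59865}$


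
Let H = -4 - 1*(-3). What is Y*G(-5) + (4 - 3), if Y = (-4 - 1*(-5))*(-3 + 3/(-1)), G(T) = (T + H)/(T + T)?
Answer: -13/5 ≈ -2.6000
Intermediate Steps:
H = -1 (H = -4 + 3 = -1)
G(T) = (-1 + T)/(2*T) (G(T) = (T - 1)/(T + T) = (-1 + T)/((2*T)) = (-1 + T)*(1/(2*T)) = (-1 + T)/(2*T))
Y = -6 (Y = (-4 + 5)*(-3 + 3*(-1)) = 1*(-3 - 3) = 1*(-6) = -6)
Y*G(-5) + (4 - 3) = -3*(-1 - 5)/(-5) + (4 - 3) = -3*(-1)*(-6)/5 + 1 = -6*⅗ + 1 = -18/5 + 1 = -13/5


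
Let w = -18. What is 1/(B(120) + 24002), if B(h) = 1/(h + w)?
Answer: 102/2448205 ≈ 4.1663e-5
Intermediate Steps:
B(h) = 1/(-18 + h) (B(h) = 1/(h - 18) = 1/(-18 + h))
1/(B(120) + 24002) = 1/(1/(-18 + 120) + 24002) = 1/(1/102 + 24002) = 1/(2448205/102) = 102/2448205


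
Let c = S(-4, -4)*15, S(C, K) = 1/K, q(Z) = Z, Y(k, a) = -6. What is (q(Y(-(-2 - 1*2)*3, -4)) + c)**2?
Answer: 1521/16 ≈ 95.063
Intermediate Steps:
c = -15/4 (c = 15/(-4) = -1/4*15 = -15/4 ≈ -3.7500)
(q(Y(-(-2 - 1*2)*3, -4)) + c)**2 = (-6 - 15/4)**2 = (-39/4)**2 = 1521/16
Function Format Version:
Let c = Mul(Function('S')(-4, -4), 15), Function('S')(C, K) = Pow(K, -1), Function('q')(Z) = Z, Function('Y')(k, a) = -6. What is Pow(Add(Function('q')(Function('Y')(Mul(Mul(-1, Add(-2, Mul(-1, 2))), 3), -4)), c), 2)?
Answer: Rational(1521, 16) ≈ 95.063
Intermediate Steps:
c = Rational(-15, 4) (c = Mul(Pow(-4, -1), 15) = Mul(Rational(-1, 4), 15) = Rational(-15, 4) ≈ -3.7500)
Pow(Add(Function('q')(Function('Y')(Mul(Mul(-1, Add(-2, Mul(-1, 2))), 3), -4)), c), 2) = Pow(Add(-6, Rational(-15, 4)), 2) = Pow(Rational(-39, 4), 2) = Rational(1521, 16)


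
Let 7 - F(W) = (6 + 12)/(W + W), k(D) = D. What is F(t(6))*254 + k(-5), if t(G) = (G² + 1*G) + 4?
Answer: 39636/23 ≈ 1723.3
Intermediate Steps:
t(G) = 4 + G + G² (t(G) = (G² + G) + 4 = (G + G²) + 4 = 4 + G + G²)
F(W) = 7 - 9/W (F(W) = 7 - (6 + 12)/(W + W) = 7 - 18/(2*W) = 7 - 18*1/(2*W) = 7 - 9/W)
F(t(6))*254 + k(-5) = (7 - 9/(4 + 6 + 6²))*254 - 5 = (7 - 9/(4 + 6 + 36))*254 - 5 = (7 - 9/46)*254 - 5 = (313/46)*254 - 5 = 39751/23 - 5 = 39636/23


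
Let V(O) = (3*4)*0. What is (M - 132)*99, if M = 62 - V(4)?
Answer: -6930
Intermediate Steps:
V(O) = 0 (V(O) = 12*0 = 0)
M = 62 (M = 62 - 1*0 = 62 + 0 = 62)
(M - 132)*99 = (62 - 132)*99 = -70*99 = -6930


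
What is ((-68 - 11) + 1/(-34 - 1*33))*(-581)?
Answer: 3075814/67 ≈ 45908.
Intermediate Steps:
((-68 - 11) + 1/(-34 - 1*33))*(-581) = (-79 + 1/(-34 - 33))*(-581) = (-79 + 1/(-67))*(-581) = (-79 - 1/67)*(-581) = -5294/67*(-581) = 3075814/67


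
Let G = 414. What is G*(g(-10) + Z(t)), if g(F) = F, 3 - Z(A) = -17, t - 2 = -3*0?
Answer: 4140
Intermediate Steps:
t = 2 (t = 2 - 3*0 = 2 + 0 = 2)
Z(A) = 20 (Z(A) = 3 - 1*(-17) = 3 + 17 = 20)
G*(g(-10) + Z(t)) = 414*(-10 + 20) = 414*10 = 4140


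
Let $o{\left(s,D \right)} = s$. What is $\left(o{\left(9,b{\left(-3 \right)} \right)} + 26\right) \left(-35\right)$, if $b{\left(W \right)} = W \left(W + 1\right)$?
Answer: $-1225$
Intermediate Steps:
$b{\left(W \right)} = W \left(1 + W\right)$
$\left(o{\left(9,b{\left(-3 \right)} \right)} + 26\right) \left(-35\right) = \left(9 + 26\right) \left(-35\right) = 35 \left(-35\right) = -1225$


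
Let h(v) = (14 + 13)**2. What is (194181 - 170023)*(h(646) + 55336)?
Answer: 1354418270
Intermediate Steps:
h(v) = 729 (h(v) = 27**2 = 729)
(194181 - 170023)*(h(646) + 55336) = (194181 - 170023)*(729 + 55336) = 24158*56065 = 1354418270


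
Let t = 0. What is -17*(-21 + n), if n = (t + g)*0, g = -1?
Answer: 357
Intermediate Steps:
n = 0 (n = (0 - 1)*0 = -1*0 = 0)
-17*(-21 + n) = -17*(-21 + 0) = -17*(-21) = 357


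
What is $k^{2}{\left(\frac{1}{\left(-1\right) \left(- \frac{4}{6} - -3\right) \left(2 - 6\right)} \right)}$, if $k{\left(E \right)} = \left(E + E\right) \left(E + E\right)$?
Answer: $\frac{81}{38416} \approx 0.0021085$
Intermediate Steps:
$k{\left(E \right)} = 4 E^{2}$ ($k{\left(E \right)} = 2 E 2 E = 4 E^{2}$)
$k^{2}{\left(\frac{1}{\left(-1\right) \left(- \frac{4}{6} - -3\right) \left(2 - 6\right)} \right)} = \left(4 \left(\frac{1}{\left(-1\right) \left(- \frac{4}{6} - -3\right) \left(2 - 6\right)}\right)^{2}\right)^{2} = \left(4 \left(\frac{1}{\left(-1\right) \left(\left(-4\right) \frac{1}{6} + \left(-1 + 4\right)\right) \left(2 - 6\right)}\right)^{2}\right)^{2} = \left(4 \left(\frac{1}{\left(-1\right) \left(- \frac{2}{3} + 3\right) \left(-4\right)}\right)^{2}\right)^{2} = \left(4 \left(\frac{1}{\left(-1\right) \frac{7}{3} \left(-4\right)}\right)^{2}\right)^{2} = \left(4 \left(\frac{1}{\left(-1\right) \left(- \frac{28}{3}\right)}\right)^{2}\right)^{2} = \left(4 \left(\frac{1}{\frac{28}{3}}\right)^{2}\right)^{2} = \left(4 \left(\frac{3}{28}\right)^{2}\right)^{2} = \left(4 \cdot \frac{9}{784}\right)^{2} = \left(\frac{9}{196}\right)^{2} = \frac{81}{38416}$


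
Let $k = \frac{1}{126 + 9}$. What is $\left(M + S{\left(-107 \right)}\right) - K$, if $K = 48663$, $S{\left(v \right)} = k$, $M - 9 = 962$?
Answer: $- \frac{6438419}{135} \approx -47692.0$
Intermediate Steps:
$M = 971$ ($M = 9 + 962 = 971$)
$k = \frac{1}{135} \approx 0.0074074$
$S{\left(v \right)} = \frac{1}{135}$
$\left(M + S{\left(-107 \right)}\right) - K = \left(971 + \frac{1}{135}\right) - 48663 = \frac{131086}{135} - 48663 = - \frac{6438419}{135}$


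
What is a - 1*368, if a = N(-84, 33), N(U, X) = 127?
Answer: -241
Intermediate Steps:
a = 127
a - 1*368 = 127 - 1*368 = 127 - 368 = -241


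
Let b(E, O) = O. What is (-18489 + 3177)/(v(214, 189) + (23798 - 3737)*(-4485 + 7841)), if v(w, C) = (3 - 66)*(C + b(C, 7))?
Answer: -319/1402341 ≈ -0.00022748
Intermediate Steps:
v(w, C) = -441 - 63*C (v(w, C) = (3 - 66)*(C + 7) = -63*(7 + C) = -441 - 63*C)
(-18489 + 3177)/(v(214, 189) + (23798 - 3737)*(-4485 + 7841)) = (-18489 + 3177)/((-441 - 63*189) + (23798 - 3737)*(-4485 + 7841)) = -15312/((-441 - 11907) + 20061*3356) = -15312/(-12348 + 67324716) = -15312/67312368 = -15312*1/67312368 = -319/1402341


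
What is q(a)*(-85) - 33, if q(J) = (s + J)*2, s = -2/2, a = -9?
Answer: 1667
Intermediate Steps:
s = -1 (s = -2*1/2 = -1)
q(J) = -2 + 2*J (q(J) = (-1 + J)*2 = -2 + 2*J)
q(a)*(-85) - 33 = (-2 + 2*(-9))*(-85) - 33 = (-2 - 18)*(-85) - 33 = -20*(-85) - 33 = 1700 - 33 = 1667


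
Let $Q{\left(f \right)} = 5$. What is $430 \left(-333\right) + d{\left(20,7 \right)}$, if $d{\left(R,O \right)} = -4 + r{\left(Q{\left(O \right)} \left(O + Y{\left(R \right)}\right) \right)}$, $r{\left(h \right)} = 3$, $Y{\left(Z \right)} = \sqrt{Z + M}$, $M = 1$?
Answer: $-143191$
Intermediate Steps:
$Y{\left(Z \right)} = \sqrt{1 + Z}$ ($Y{\left(Z \right)} = \sqrt{Z + 1} = \sqrt{1 + Z}$)
$d{\left(R,O \right)} = -1$ ($d{\left(R,O \right)} = -4 + 3 = -1$)
$430 \left(-333\right) + d{\left(20,7 \right)} = 430 \left(-333\right) - 1 = -143190 - 1 = -143191$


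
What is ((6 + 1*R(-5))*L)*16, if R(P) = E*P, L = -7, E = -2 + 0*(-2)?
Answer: -1792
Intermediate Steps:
E = -2 (E = -2 + 0 = -2)
R(P) = -2*P
((6 + 1*R(-5))*L)*16 = ((6 + 1*(-2*(-5)))*(-7))*16 = ((6 + 1*10)*(-7))*16 = ((6 + 10)*(-7))*16 = (16*(-7))*16 = -112*16 = -1792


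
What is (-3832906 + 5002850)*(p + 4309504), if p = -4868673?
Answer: -654196416536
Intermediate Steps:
(-3832906 + 5002850)*(p + 4309504) = (-3832906 + 5002850)*(-4868673 + 4309504) = 1169944*(-559169) = -654196416536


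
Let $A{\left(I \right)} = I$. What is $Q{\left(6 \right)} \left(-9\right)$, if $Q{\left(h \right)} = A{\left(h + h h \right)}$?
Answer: $-378$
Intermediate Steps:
$Q{\left(h \right)} = h + h^{2}$ ($Q{\left(h \right)} = h + h h = h + h^{2}$)
$Q{\left(6 \right)} \left(-9\right) = 6 \left(1 + 6\right) \left(-9\right) = 6 \cdot 7 \left(-9\right) = 42 \left(-9\right) = -378$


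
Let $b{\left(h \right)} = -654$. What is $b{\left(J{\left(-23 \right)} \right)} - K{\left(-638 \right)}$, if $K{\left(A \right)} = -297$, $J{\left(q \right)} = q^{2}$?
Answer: $-357$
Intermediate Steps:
$b{\left(J{\left(-23 \right)} \right)} - K{\left(-638 \right)} = -654 - -297 = -654 + 297 = -357$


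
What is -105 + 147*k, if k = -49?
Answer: -7308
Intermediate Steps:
-105 + 147*k = -105 + 147*(-49) = -105 - 7203 = -7308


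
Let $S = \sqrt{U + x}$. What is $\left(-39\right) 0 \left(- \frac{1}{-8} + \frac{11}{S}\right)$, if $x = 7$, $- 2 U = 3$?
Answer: $0$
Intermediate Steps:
$U = - \frac{3}{2}$ ($U = \left(- \frac{1}{2}\right) 3 = - \frac{3}{2} \approx -1.5$)
$S = \frac{\sqrt{22}}{2}$ ($S = \sqrt{- \frac{3}{2} + 7} = \sqrt{\frac{11}{2}} = \frac{\sqrt{22}}{2} \approx 2.3452$)
$\left(-39\right) 0 \left(- \frac{1}{-8} + \frac{11}{S}\right) = \left(-39\right) 0 \left(- \frac{1}{-8} + \frac{11}{\frac{1}{2} \sqrt{22}}\right) = 0 \left(\left(-1\right) \left(- \frac{1}{8}\right) + 11 \frac{\sqrt{22}}{11}\right) = 0 \left(\frac{1}{8} + \sqrt{22}\right) = 0$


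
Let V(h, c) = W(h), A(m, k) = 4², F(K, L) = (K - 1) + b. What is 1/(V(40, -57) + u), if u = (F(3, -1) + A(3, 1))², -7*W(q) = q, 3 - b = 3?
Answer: 7/2228 ≈ 0.0031418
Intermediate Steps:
b = 0 (b = 3 - 1*3 = 3 - 3 = 0)
W(q) = -q/7
F(K, L) = -1 + K (F(K, L) = (K - 1) + 0 = (-1 + K) + 0 = -1 + K)
A(m, k) = 16
V(h, c) = -h/7
u = 324 (u = ((-1 + 3) + 16)² = (2 + 16)² = 18² = 324)
1/(V(40, -57) + u) = 1/(-⅐*40 + 324) = 1/(-40/7 + 324) = 1/(2228/7) = 7/2228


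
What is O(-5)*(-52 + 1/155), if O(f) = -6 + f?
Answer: 88649/155 ≈ 571.93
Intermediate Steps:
O(-5)*(-52 + 1/155) = (-6 - 5)*(-52 + 1/155) = -11*(-52 + 1/155) = -11*(-8059/155) = 88649/155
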